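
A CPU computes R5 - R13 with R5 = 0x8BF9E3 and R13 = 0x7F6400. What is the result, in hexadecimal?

0xC95E3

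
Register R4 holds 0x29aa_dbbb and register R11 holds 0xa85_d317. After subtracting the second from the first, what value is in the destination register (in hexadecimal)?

0x1f2508a4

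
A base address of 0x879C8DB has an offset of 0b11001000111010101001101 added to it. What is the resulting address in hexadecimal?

0b11001000111010101001101 = 0x64754D in hexadecimal.
Add column by column in base 16, right to left:
  B+D = 8 carry 1
  D+4+1 = 2 carry 1
  8+5+1 = E
  C+7 = 3 carry 1
  9+4+1 = E
  7+6 = D
  8+0 = 8

0x8DE3E28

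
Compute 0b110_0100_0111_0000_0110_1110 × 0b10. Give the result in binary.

Multiply each base-2 digit by 2, carrying:
  0×2 = 0 → write 0
  1×2 = 2 → write 0 carry 1
  1×2+1 = 3 → write 1 carry 1
  1×2+1 = 3 → write 1 carry 1
  0×2+1 = 1 → write 1
  1×2 = 2 → write 0 carry 1
  1×2+1 = 3 → write 1 carry 1
  0×2+1 = 1 → write 1
  0×2 = 0 → write 0
  0×2 = 0 → write 0
  0×2 = 0 → write 0
  0×2 = 0 → write 0
  1×2 = 2 → write 0 carry 1
  1×2+1 = 3 → write 1 carry 1
  1×2+1 = 3 → write 1 carry 1
  0×2+1 = 1 → write 1
  0×2 = 0 → write 0
  0×2 = 0 → write 0
  1×2 = 2 → write 0 carry 1
  0×2+1 = 1 → write 1
  0×2 = 0 → write 0
  1×2 = 2 → write 0 carry 1
  1×2+1 = 3 → write 1 carry 1
  remaining carry: 1

0b110010001110000011011100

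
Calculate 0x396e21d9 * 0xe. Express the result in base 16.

Multiply each base-16 digit by 14, carrying:
  9×14 = 126 → write e carry 7
  d×14+7 = 189 → write d carry 11
  1×14+11 = 25 → write 9 carry 1
  2×14+1 = 29 → write d carry 1
  e×14+1 = 197 → write 5 carry 12
  6×14+12 = 96 → write 0 carry 6
  9×14+6 = 132 → write 4 carry 8
  3×14+8 = 50 → write 2 carry 3
  remaining carry: 3

0x32405d9de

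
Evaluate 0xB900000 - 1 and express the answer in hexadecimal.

The trailing 5 digits are 0, so subtracting 1 borrows through: they become F and the next digit up decrements.

0xB8FFFFF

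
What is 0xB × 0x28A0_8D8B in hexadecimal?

0x1BEE614F9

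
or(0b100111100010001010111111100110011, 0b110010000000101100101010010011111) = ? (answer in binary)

0b110111100010101110111111110111111

OR bit by bit (1 where either bit is 1):
  100111100010001010111111100110011
| 110010000000101100101010010011111
= 110111100010101110111111110111111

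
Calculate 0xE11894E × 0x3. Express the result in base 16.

Multiply each base-16 digit by 3, carrying:
  E×3 = 42 → write A carry 2
  4×3+2 = 14 → write E
  9×3 = 27 → write B carry 1
  8×3+1 = 25 → write 9 carry 1
  1×3+1 = 4 → write 4
  1×3 = 3 → write 3
  E×3 = 42 → write A carry 2
  remaining carry: 2

0x2A349BEA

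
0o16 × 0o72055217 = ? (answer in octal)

Multiply each base-8 digit by 14, carrying:
  7×14 = 98 → write 2 carry 12
  1×14+12 = 26 → write 2 carry 3
  2×14+3 = 31 → write 7 carry 3
  5×14+3 = 73 → write 1 carry 9
  5×14+9 = 79 → write 7 carry 9
  0×14+9 = 9 → write 1 carry 1
  2×14+1 = 29 → write 5 carry 3
  7×14+3 = 101 → write 5 carry 12
  remaining carry: 14

0o1455171722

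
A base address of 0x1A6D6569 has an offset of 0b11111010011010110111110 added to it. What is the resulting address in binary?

0x1A6D6569 = 0b11010011011010110010101101001 in binary.
Add column by column in base 2, right to left:
  1+0 = 1
  0+1 = 1
  0+1 = 1
  1+1 = 0 carry 1
  0+1+1 = 0 carry 1
  1+1+1 = 1 carry 1
  1+0+1 = 0 carry 1
  0+1+1 = 0 carry 1
  1+1+1 = 1 carry 1
  0+0+1 = 1
  1+1 = 0 carry 1
  0+0+1 = 1
  0+1 = 1
  1+1 = 0 carry 1
  1+0+1 = 0 carry 1
  0+0+1 = 1
  1+1 = 0 carry 1
  0+0+1 = 1
  1+1 = 0 carry 1
  1+1+1 = 1 carry 1
  0+1+1 = 0 carry 1
  1+1+1 = 1 carry 1
  1+1+1 = 1 carry 1
  0+0+1 = 1
  0+0 = 0
  1+0 = 1
  0+0 = 0
  1+0 = 1
  1+0 = 1

0b11010111010101001101100100111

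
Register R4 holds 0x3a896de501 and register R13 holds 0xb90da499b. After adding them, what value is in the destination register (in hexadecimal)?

Add column by column in base 16, right to left:
  1+b = c
  0+9 = 9
  5+9 = e
  e+4 = 2 carry 1
  d+a+1 = 8 carry 1
  6+d+1 = 4 carry 1
  9+0+1 = a
  8+9 = 1 carry 1
  a+b+1 = 6 carry 1
  3+0+1 = 4

0x461a482e9c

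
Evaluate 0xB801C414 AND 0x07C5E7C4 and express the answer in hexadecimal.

0x0001C404

AND each hex digit independently (no carries):
  B&0=0, 8&7=0, 0&C=0, 1&5=1, C&E=C, 4&7=4, 1&C=0, 4&4=4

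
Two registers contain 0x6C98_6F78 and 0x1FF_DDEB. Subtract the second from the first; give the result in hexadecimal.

Subtract column by column in base 16:
  8-B → D (borrow)
  7-E-1 → 8 (borrow)
  F-D-1 → 1
  6-D → 9 (borrow)
  8-F-1 → 8 (borrow)
  9-F-1 → 9 (borrow)
  C-1-1 → A
  6-0 → 6

0x6A98918D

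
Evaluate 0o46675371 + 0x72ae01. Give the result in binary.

0o46675371 = 0b100110110111101011111001 in binary.
0x72ae01 = 0b11100101010111000000001 in binary.
Add column by column in base 2, right to left:
  1+1 = 0 carry 1
  0+0+1 = 1
  0+0 = 0
  1+0 = 1
  1+0 = 1
  1+0 = 1
  1+0 = 1
  1+0 = 1
  0+0 = 0
  1+1 = 0 carry 1
  0+1+1 = 0 carry 1
  1+1+1 = 1 carry 1
  1+0+1 = 0 carry 1
  1+1+1 = 1 carry 1
  1+0+1 = 0 carry 1
  0+1+1 = 0 carry 1
  1+0+1 = 0 carry 1
  1+1+1 = 1 carry 1
  0+0+1 = 1
  1+0 = 1
  1+1 = 0 carry 1
  0+1+1 = 0 carry 1
  0+1+1 = 0 carry 1
  1+0+1 = 0 carry 1
  final carry 1

0b1000011100010100011111010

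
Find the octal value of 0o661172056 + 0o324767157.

0o1206161235

Add column by column in base 8, right to left:
  6+7 = 5 carry 1
  5+5+1 = 3 carry 1
  0+1+1 = 2
  2+7 = 1 carry 1
  7+6+1 = 6 carry 1
  1+7+1 = 1 carry 1
  1+4+1 = 6
  6+2 = 0 carry 1
  6+3+1 = 2 carry 1
  final carry 1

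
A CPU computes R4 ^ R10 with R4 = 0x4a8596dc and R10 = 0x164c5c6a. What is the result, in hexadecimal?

0x5cc9cab6

XOR each hex digit independently (no carries):
  4^1=5, a^6=c, 8^4=c, 5^c=9, 9^5=c, 6^c=a, d^6=b, c^a=6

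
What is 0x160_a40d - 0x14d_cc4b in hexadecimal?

0x12d7c2

Subtract column by column in base 16:
  d-b → 2
  0-4 → c (borrow)
  4-c-1 → 7 (borrow)
  a-c-1 → d (borrow)
  0-d-1 → 2 (borrow)
  6-4-1 → 1
  1-1 → 0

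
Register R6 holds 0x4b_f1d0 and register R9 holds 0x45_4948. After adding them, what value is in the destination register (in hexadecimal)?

0x913b18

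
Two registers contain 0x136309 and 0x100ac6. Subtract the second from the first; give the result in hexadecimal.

Subtract column by column in base 16:
  9-6 → 3
  0-c → 4 (borrow)
  3-a-1 → 8 (borrow)
  6-0-1 → 5
  3-0 → 3
  1-1 → 0

0x35843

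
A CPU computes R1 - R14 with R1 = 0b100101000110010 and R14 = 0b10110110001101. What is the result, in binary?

Subtract column by column in base 2:
  0-1 → 1 (borrow)
  1-0-1 → 0
  0-1 → 1 (borrow)
  0-1-1 → 0 (borrow)
  1-0-1 → 0
  1-0 → 1
  0-0 → 0
  0-1 → 1 (borrow)
  0-1-1 → 0 (borrow)
  1-0-1 → 0
  0-1 → 1 (borrow)
  1-1-1 → 1 (borrow)
  0-0-1 → 1 (borrow)
  0-1-1 → 0 (borrow)
  1-0-1 → 0

0b1110010100101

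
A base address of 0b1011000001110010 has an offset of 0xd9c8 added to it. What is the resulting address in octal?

0b1011000001110010 = 0o130162 in octal.
0xd9c8 = 0o154710 in octal.
Add column by column in base 8, right to left:
  2+0 = 2
  6+1 = 7
  1+7 = 0 carry 1
  0+4+1 = 5
  3+5 = 0 carry 1
  1+1+1 = 3

0o305072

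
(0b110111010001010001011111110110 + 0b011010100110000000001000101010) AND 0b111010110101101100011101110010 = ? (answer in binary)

0b10000110101000000001000100000

Add column by column in base 2, right to left:
  0+0 = 0
  1+1 = 0 carry 1
  1+0+1 = 0 carry 1
  0+1+1 = 0 carry 1
  1+0+1 = 0 carry 1
  1+1+1 = 1 carry 1
  1+0+1 = 0 carry 1
  1+0+1 = 0 carry 1
  1+0+1 = 0 carry 1
  1+1+1 = 1 carry 1
  1+0+1 = 0 carry 1
  0+0+1 = 1
  1+0 = 1
  0+0 = 0
  0+0 = 0
  0+0 = 0
  1+0 = 1
  0+0 = 0
  1+0 = 1
  0+1 = 1
  0+1 = 1
  0+0 = 0
  1+0 = 1
  0+1 = 1
  1+0 = 1
  1+1 = 0 carry 1
  1+0+1 = 0 carry 1
  0+1+1 = 0 carry 1
  1+1+1 = 1 carry 1
  1+0+1 = 0 carry 1
  final carry 1
Sum = 0b1010001110111010001101000100000; now AND with 0b111010110101101100011101110010:
  1010001110111010001101000100000
& 0111010110101101100011101110010
= 0010000110101000000001000100000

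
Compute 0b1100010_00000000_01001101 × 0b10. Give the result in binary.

Multiply each base-2 digit by 2, carrying:
  1×2 = 2 → write 0 carry 1
  0×2+1 = 1 → write 1
  1×2 = 2 → write 0 carry 1
  1×2+1 = 3 → write 1 carry 1
  0×2+1 = 1 → write 1
  0×2 = 0 → write 0
  1×2 = 2 → write 0 carry 1
  0×2+1 = 1 → write 1
  0×2 = 0 → write 0
  0×2 = 0 → write 0
  0×2 = 0 → write 0
  0×2 = 0 → write 0
  0×2 = 0 → write 0
  0×2 = 0 → write 0
  0×2 = 0 → write 0
  0×2 = 0 → write 0
  0×2 = 0 → write 0
  1×2 = 2 → write 0 carry 1
  0×2+1 = 1 → write 1
  0×2 = 0 → write 0
  0×2 = 0 → write 0
  1×2 = 2 → write 0 carry 1
  1×2+1 = 3 → write 1 carry 1
  remaining carry: 1

0b110001000000000010011010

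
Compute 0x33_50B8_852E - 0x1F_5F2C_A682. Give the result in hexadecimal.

Subtract column by column in base 16:
  E-2 → C
  2-8 → A (borrow)
  5-6-1 → E (borrow)
  8-A-1 → D (borrow)
  8-C-1 → B (borrow)
  B-2-1 → 8
  0-F → 1 (borrow)
  5-5-1 → F (borrow)
  3-F-1 → 3 (borrow)
  3-1-1 → 1

0x13F18BDEAC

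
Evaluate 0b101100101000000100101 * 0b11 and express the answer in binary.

0b10000101111000001101111

Multiply each base-2 digit by 3, carrying:
  1×3 = 3 → write 1 carry 1
  0×3+1 = 1 → write 1
  1×3 = 3 → write 1 carry 1
  0×3+1 = 1 → write 1
  0×3 = 0 → write 0
  1×3 = 3 → write 1 carry 1
  0×3+1 = 1 → write 1
  0×3 = 0 → write 0
  0×3 = 0 → write 0
  0×3 = 0 → write 0
  0×3 = 0 → write 0
  0×3 = 0 → write 0
  1×3 = 3 → write 1 carry 1
  0×3+1 = 1 → write 1
  1×3 = 3 → write 1 carry 1
  0×3+1 = 1 → write 1
  0×3 = 0 → write 0
  1×3 = 3 → write 1 carry 1
  1×3+1 = 4 → write 0 carry 2
  0×3+2 = 2 → write 0 carry 1
  1×3+1 = 4 → write 0 carry 2
  remaining carry: 10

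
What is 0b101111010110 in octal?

0o5726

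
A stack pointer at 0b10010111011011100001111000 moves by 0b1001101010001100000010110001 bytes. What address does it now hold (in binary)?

0b1100000001100111100100101001

Add column by column in base 2, right to left:
  0+1 = 1
  0+0 = 0
  0+0 = 0
  1+0 = 1
  1+1 = 0 carry 1
  1+1+1 = 1 carry 1
  1+0+1 = 0 carry 1
  0+1+1 = 0 carry 1
  0+0+1 = 1
  0+0 = 0
  0+0 = 0
  1+0 = 1
  1+0 = 1
  1+0 = 1
  0+1 = 1
  1+1 = 0 carry 1
  1+0+1 = 0 carry 1
  0+0+1 = 1
  1+0 = 1
  1+1 = 0 carry 1
  1+0+1 = 0 carry 1
  0+1+1 = 0 carry 1
  1+0+1 = 0 carry 1
  0+1+1 = 0 carry 1
  0+1+1 = 0 carry 1
  1+0+1 = 0 carry 1
  0+0+1 = 1
  0+1 = 1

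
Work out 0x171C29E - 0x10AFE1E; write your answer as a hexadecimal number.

0x66C480

Subtract column by column in base 16:
  E-E → 0
  9-1 → 8
  2-E → 4 (borrow)
  C-F-1 → C (borrow)
  1-A-1 → 6 (borrow)
  7-0-1 → 6
  1-1 → 0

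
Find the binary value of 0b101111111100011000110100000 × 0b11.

Multiply each base-2 digit by 3, carrying:
  0×3 = 0 → write 0
  0×3 = 0 → write 0
  0×3 = 0 → write 0
  0×3 = 0 → write 0
  0×3 = 0 → write 0
  1×3 = 3 → write 1 carry 1
  0×3+1 = 1 → write 1
  1×3 = 3 → write 1 carry 1
  1×3+1 = 4 → write 0 carry 2
  0×3+2 = 2 → write 0 carry 1
  0×3+1 = 1 → write 1
  0×3 = 0 → write 0
  1×3 = 3 → write 1 carry 1
  1×3+1 = 4 → write 0 carry 2
  0×3+2 = 2 → write 0 carry 1
  0×3+1 = 1 → write 1
  0×3 = 0 → write 0
  1×3 = 3 → write 1 carry 1
  1×3+1 = 4 → write 0 carry 2
  1×3+2 = 5 → write 1 carry 2
  1×3+2 = 5 → write 1 carry 2
  1×3+2 = 5 → write 1 carry 2
  1×3+2 = 5 → write 1 carry 2
  1×3+2 = 5 → write 1 carry 2
  1×3+2 = 5 → write 1 carry 2
  0×3+2 = 2 → write 0 carry 1
  1×3+1 = 4 → write 0 carry 2
  remaining carry: 10

0b10001111110101001010011100000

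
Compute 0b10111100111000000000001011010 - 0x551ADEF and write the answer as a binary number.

0b10010010010100101001001101011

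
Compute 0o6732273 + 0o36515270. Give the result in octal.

Add column by column in base 8, right to left:
  3+0 = 3
  7+7 = 6 carry 1
  2+2+1 = 5
  2+5 = 7
  3+1 = 4
  7+5 = 4 carry 1
  6+6+1 = 5 carry 1
  0+3+1 = 4

0o45447563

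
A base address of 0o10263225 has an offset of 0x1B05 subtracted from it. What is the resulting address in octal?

0x1B05 = 0o15405 in octal.
Subtract column by column in base 8:
  5-5 → 0
  2-0 → 2
  2-4 → 6 (borrow)
  3-5-1 → 5 (borrow)
  6-1-1 → 4
  2-0 → 2
  0-0 → 0
  1-0 → 1

0o10245620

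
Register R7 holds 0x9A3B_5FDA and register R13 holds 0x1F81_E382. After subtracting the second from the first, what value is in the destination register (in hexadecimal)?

Subtract column by column in base 16:
  A-2 → 8
  D-8 → 5
  F-3 → C
  5-E → 7 (borrow)
  B-1-1 → 9
  3-8 → B (borrow)
  A-F-1 → A (borrow)
  9-1-1 → 7

0x7AB97C58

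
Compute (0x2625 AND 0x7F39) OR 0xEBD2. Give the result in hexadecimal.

0x2625 AND 0x7F39 = 0x2621.
Then OR with 0xEBD2.

0xEFF3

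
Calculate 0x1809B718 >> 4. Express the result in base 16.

0x1809B71

Shifting right by 4 bits = 1 hex digit: drop the last 1.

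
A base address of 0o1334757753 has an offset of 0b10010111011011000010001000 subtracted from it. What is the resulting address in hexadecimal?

0o1334757753 = 0xB73DFEB in hexadecimal.
0b10010111011011000010001000 = 0x25DB088 in hexadecimal.
Subtract column by column in base 16:
  B-8 → 3
  E-8 → 6
  F-0 → F
  D-B → 2
  3-D → 6 (borrow)
  7-5-1 → 1
  B-2 → 9

0x9162F63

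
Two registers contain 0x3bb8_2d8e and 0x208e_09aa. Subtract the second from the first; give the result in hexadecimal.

Subtract column by column in base 16:
  e-a → 4
  8-a → e (borrow)
  d-9-1 → 3
  2-0 → 2
  8-e → a (borrow)
  b-8-1 → 2
  b-0 → b
  3-2 → 1

0x1b2a23e4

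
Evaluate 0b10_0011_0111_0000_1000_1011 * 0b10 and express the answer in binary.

Multiply each base-2 digit by 2, carrying:
  1×2 = 2 → write 0 carry 1
  1×2+1 = 3 → write 1 carry 1
  0×2+1 = 1 → write 1
  1×2 = 2 → write 0 carry 1
  0×2+1 = 1 → write 1
  0×2 = 0 → write 0
  0×2 = 0 → write 0
  1×2 = 2 → write 0 carry 1
  0×2+1 = 1 → write 1
  0×2 = 0 → write 0
  0×2 = 0 → write 0
  0×2 = 0 → write 0
  1×2 = 2 → write 0 carry 1
  1×2+1 = 3 → write 1 carry 1
  1×2+1 = 3 → write 1 carry 1
  0×2+1 = 1 → write 1
  1×2 = 2 → write 0 carry 1
  1×2+1 = 3 → write 1 carry 1
  0×2+1 = 1 → write 1
  0×2 = 0 → write 0
  0×2 = 0 → write 0
  1×2 = 2 → write 0 carry 1
  remaining carry: 1

0b10001101110000100010110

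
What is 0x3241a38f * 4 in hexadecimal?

0xc9068e3c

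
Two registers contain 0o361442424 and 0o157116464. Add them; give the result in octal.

0o540561110

Add column by column in base 8, right to left:
  4+4 = 0 carry 1
  2+6+1 = 1 carry 1
  4+4+1 = 1 carry 1
  2+6+1 = 1 carry 1
  4+1+1 = 6
  4+1 = 5
  1+7 = 0 carry 1
  6+5+1 = 4 carry 1
  3+1+1 = 5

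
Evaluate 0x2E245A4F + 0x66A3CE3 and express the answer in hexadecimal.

Add column by column in base 16, right to left:
  F+3 = 2 carry 1
  4+E+1 = 3 carry 1
  A+C+1 = 7 carry 1
  5+3+1 = 9
  4+A = E
  2+6 = 8
  E+6 = 4 carry 1
  2+0+1 = 3

0x348E9732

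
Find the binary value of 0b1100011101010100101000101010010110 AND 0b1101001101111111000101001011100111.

0b1100001101010100000000001010000110

AND bit by bit (1 only where both bits are 1):
  1100011101010100101000101010010110
& 1101001101111111000101001011100111
= 1100001101010100000000001010000110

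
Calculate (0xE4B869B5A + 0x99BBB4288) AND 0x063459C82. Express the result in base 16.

0x63419C82

Add column by column in base 16, right to left:
  A+8 = 2 carry 1
  5+8+1 = E
  B+2 = D
  9+4 = D
  6+B = 1 carry 1
  8+B+1 = 4 carry 1
  B+B+1 = 7 carry 1
  4+9+1 = E
  E+9 = 7 carry 1
  final carry 1
Sum = 0x17E741DDE2; now AND with 0x063459C82:
  1&0=0, 7&0=0, E&6=6, 7&3=3, 4&4=4, 1&5=1, D&9=9, D&C=C, E&8=8, 2&2=2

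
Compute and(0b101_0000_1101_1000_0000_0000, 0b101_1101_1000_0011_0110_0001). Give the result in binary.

0b10100001000000000000000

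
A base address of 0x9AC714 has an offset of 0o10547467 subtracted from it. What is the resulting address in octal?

0o35773735

0x9AC714 = 0o46543424 in octal.
Subtract column by column in base 8:
  4-7 → 5 (borrow)
  2-6-1 → 3 (borrow)
  4-4-1 → 7 (borrow)
  3-7-1 → 3 (borrow)
  4-4-1 → 7 (borrow)
  5-5-1 → 7 (borrow)
  6-0-1 → 5
  4-1 → 3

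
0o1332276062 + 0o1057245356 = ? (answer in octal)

0o2411543440

Add column by column in base 8, right to left:
  2+6 = 0 carry 1
  6+5+1 = 4 carry 1
  0+3+1 = 4
  6+5 = 3 carry 1
  7+4+1 = 4 carry 1
  2+2+1 = 5
  2+7 = 1 carry 1
  3+5+1 = 1 carry 1
  3+0+1 = 4
  1+1 = 2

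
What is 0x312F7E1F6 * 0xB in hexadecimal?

0x21D0A6B592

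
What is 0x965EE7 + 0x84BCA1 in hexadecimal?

0x11B1B88

Add column by column in base 16, right to left:
  7+1 = 8
  E+A = 8 carry 1
  E+C+1 = B carry 1
  5+B+1 = 1 carry 1
  6+4+1 = B
  9+8 = 1 carry 1
  final carry 1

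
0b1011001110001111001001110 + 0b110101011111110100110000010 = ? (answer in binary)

Add column by column in base 2, right to left:
  0+0 = 0
  1+1 = 0 carry 1
  1+0+1 = 0 carry 1
  1+0+1 = 0 carry 1
  0+0+1 = 1
  0+0 = 0
  1+0 = 1
  0+1 = 1
  0+1 = 1
  1+0 = 1
  1+0 = 1
  1+1 = 0 carry 1
  1+0+1 = 0 carry 1
  0+1+1 = 0 carry 1
  0+1+1 = 0 carry 1
  0+1+1 = 0 carry 1
  1+1+1 = 1 carry 1
  1+1+1 = 1 carry 1
  1+1+1 = 1 carry 1
  0+1+1 = 0 carry 1
  0+0+1 = 1
  1+1 = 0 carry 1
  1+0+1 = 0 carry 1
  0+1+1 = 0 carry 1
  1+0+1 = 0 carry 1
  0+1+1 = 0 carry 1
  0+1+1 = 0 carry 1
  final carry 1

0b1000000101110000011111010000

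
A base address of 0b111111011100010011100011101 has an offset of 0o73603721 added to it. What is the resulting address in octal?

0b111111011100010011100011101 = 0o773423435 in octal.
Add column by column in base 8, right to left:
  5+1 = 6
  3+2 = 5
  4+7 = 3 carry 1
  3+3+1 = 7
  2+0 = 2
  4+6 = 2 carry 1
  3+3+1 = 7
  7+7 = 6 carry 1
  7+0+1 = 0 carry 1
  final carry 1

0o1067227356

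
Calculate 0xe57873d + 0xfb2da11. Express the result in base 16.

0x1e0a614e

Add column by column in base 16, right to left:
  d+1 = e
  3+1 = 4
  7+a = 1 carry 1
  8+d+1 = 6 carry 1
  7+2+1 = a
  5+b = 0 carry 1
  e+f+1 = e carry 1
  final carry 1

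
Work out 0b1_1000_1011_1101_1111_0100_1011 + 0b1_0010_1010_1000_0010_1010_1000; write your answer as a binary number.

0b10101101100110000111110011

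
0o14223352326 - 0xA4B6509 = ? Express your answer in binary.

0o14223352326 = 0b1100010010011011101010011010110 in binary.
0xA4B6509 = 0b1010010010110110010100001001 in binary.
Subtract column by column in base 2:
  0-1 → 1 (borrow)
  1-0-1 → 0
  1-0 → 1
  0-1 → 1 (borrow)
  1-0-1 → 0
  0-0 → 0
  1-0 → 1
  1-0 → 1
  0-1 → 1 (borrow)
  0-0-1 → 1 (borrow)
  1-1-1 → 1 (borrow)
  0-0-1 → 1 (borrow)
  1-0-1 → 0
  0-1 → 1 (borrow)
  1-1-1 → 1 (borrow)
  1-0-1 → 0
  1-1 → 0
  0-1 → 1 (borrow)
  1-0-1 → 0
  1-1 → 0
  0-0 → 0
  0-0 → 0
  1-1 → 0
  0-0 → 0
  0-0 → 0
  1-1 → 0
  0-0 → 0
  0-1 → 1 (borrow)
  0-0-1 → 1 (borrow)
  1-0-1 → 0
  1-0 → 1

0b1011000000000100110111111001101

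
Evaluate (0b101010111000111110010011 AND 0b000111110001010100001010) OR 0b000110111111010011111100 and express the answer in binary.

0b110111111010111111110

0b101010111000111110010011 AND 0b000111110001010100001010 = 0b000010110000010100000010.
Then OR with 0b000110111111010011111100.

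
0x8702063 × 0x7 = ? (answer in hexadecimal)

Multiply each base-16 digit by 7, carrying:
  3×7 = 21 → write 5 carry 1
  6×7+1 = 43 → write b carry 2
  0×7+2 = 2 → write 2
  2×7 = 14 → write e
  0×7 = 0 → write 0
  7×7 = 49 → write 1 carry 3
  8×7+3 = 59 → write b carry 3
  remaining carry: 3

0x3b10e2b5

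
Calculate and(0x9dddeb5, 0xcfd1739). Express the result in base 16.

0x8dd1631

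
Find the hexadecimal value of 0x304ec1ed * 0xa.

0x1e3139342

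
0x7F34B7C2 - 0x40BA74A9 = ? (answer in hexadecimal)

Subtract column by column in base 16:
  2-9 → 9 (borrow)
  C-A-1 → 1
  7-4 → 3
  B-7 → 4
  4-A → A (borrow)
  3-B-1 → 7 (borrow)
  F-0-1 → E
  7-4 → 3

0x3E7A4319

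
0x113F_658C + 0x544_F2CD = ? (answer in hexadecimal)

0x16845859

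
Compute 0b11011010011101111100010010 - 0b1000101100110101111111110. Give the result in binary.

0b10010100110111001100010100

Subtract column by column in base 2:
  0-0 → 0
  1-1 → 0
  0-1 → 1 (borrow)
  0-1-1 → 0 (borrow)
  1-1-1 → 1 (borrow)
  0-1-1 → 0 (borrow)
  0-1-1 → 0 (borrow)
  0-1-1 → 0 (borrow)
  1-1-1 → 1 (borrow)
  1-1-1 → 1 (borrow)
  1-0-1 → 0
  1-1 → 0
  1-0 → 1
  0-1 → 1 (borrow)
  1-1-1 → 1 (borrow)
  1-0-1 → 0
  1-0 → 1
  0-1 → 1 (borrow)
  0-1-1 → 0 (borrow)
  1-0-1 → 0
  0-1 → 1 (borrow)
  1-0-1 → 0
  1-0 → 1
  0-0 → 0
  1-1 → 0
  1-0 → 1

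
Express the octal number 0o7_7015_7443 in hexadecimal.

Each octal digit is 3 bits: 7=111 7=111 0=000 1=001 5=101 7=111 4=100 4=100 3=011.
Group the bits into nibbles: 0111 1110 0000 1101 1111 0010 0011 → 7e0df23.

0x7e0df23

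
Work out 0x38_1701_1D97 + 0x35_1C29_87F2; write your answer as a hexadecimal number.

Add column by column in base 16, right to left:
  7+2 = 9
  9+F = 8 carry 1
  D+7+1 = 5 carry 1
  1+8+1 = A
  1+9 = A
  0+2 = 2
  7+C = 3 carry 1
  1+1+1 = 3
  8+5 = D
  3+3 = 6

0x6D332AA589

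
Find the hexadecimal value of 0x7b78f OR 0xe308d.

0xfb78f

OR each hex digit independently (no carries):
  7|e=f, b|3=b, 7|0=7, 8|8=8, f|d=f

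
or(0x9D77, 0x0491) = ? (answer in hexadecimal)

OR each hex digit independently (no carries):
  9|0=9, D|4=D, 7|9=F, 7|1=7

0x9DF7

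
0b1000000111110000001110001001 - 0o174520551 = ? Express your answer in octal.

0o613061040

0b1000000111110000001110001001 = 0o1007601611 in octal.
Subtract column by column in base 8:
  1-1 → 0
  1-5 → 4 (borrow)
  6-5-1 → 0
  1-0 → 1
  0-2 → 6 (borrow)
  6-5-1 → 0
  7-4 → 3
  0-7 → 1 (borrow)
  0-1-1 → 6 (borrow)
  1-0-1 → 0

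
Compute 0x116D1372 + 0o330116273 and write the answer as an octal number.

0x116D1372 = 0o2133211562 in octal.
Add column by column in base 8, right to left:
  2+3 = 5
  6+7 = 5 carry 1
  5+2+1 = 0 carry 1
  1+6+1 = 0 carry 1
  1+1+1 = 3
  2+1 = 3
  3+0 = 3
  3+3 = 6
  1+3 = 4
  2+0 = 2

0o2463330055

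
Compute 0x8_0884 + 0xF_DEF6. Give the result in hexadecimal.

0x17E77A

Add column by column in base 16, right to left:
  4+6 = A
  8+F = 7 carry 1
  8+E+1 = 7 carry 1
  0+D+1 = E
  8+F = 7 carry 1
  final carry 1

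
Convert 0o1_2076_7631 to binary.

0b1010000111110111110011001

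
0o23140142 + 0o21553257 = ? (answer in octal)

Add column by column in base 8, right to left:
  2+7 = 1 carry 1
  4+5+1 = 2 carry 1
  1+2+1 = 4
  0+3 = 3
  4+5 = 1 carry 1
  1+5+1 = 7
  3+1 = 4
  2+2 = 4

0o44713421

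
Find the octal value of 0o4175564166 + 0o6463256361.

0o12661042547

Add column by column in base 8, right to left:
  6+1 = 7
  6+6 = 4 carry 1
  1+3+1 = 5
  4+6 = 2 carry 1
  6+5+1 = 4 carry 1
  5+2+1 = 0 carry 1
  5+3+1 = 1 carry 1
  7+6+1 = 6 carry 1
  1+4+1 = 6
  4+6 = 2 carry 1
  final carry 1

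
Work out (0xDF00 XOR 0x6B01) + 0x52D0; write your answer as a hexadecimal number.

0x106D1

First 0xDF00 XOR 0x6B01 = 0xB401.
Add column by column in base 16, right to left:
  1+0 = 1
  0+D = D
  4+2 = 6
  B+5 = 0 carry 1
  final carry 1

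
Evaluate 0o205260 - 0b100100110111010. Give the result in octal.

0b100100110111010 = 0o44672 in octal.
Subtract column by column in base 8:
  0-2 → 6 (borrow)
  6-7-1 → 6 (borrow)
  2-6-1 → 3 (borrow)
  5-4-1 → 0
  0-4 → 4 (borrow)
  2-0-1 → 1

0o140366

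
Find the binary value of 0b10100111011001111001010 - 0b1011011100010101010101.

0b1001011110111001110101

Subtract column by column in base 2:
  0-1 → 1 (borrow)
  1-0-1 → 0
  0-1 → 1 (borrow)
  1-0-1 → 0
  0-1 → 1 (borrow)
  0-0-1 → 1 (borrow)
  1-1-1 → 1 (borrow)
  1-0-1 → 0
  1-1 → 0
  1-0 → 1
  0-1 → 1 (borrow)
  0-0-1 → 1 (borrow)
  1-0-1 → 0
  1-0 → 1
  0-1 → 1 (borrow)
  1-1-1 → 1 (borrow)
  1-1-1 → 1 (borrow)
  1-0-1 → 0
  0-1 → 1 (borrow)
  0-1-1 → 0 (borrow)
  1-0-1 → 0
  0-1 → 1 (borrow)
  1-0-1 → 0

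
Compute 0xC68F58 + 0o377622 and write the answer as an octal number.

0xC68F58 = 0o61507530 in octal.
Add column by column in base 8, right to left:
  0+2 = 2
  3+2 = 5
  5+6 = 3 carry 1
  7+7+1 = 7 carry 1
  0+7+1 = 0 carry 1
  5+3+1 = 1 carry 1
  1+0+1 = 2
  6+0 = 6

0o62107352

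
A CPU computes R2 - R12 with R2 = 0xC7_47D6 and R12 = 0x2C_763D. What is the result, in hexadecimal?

0x9AD199

Subtract column by column in base 16:
  6-D → 9 (borrow)
  D-3-1 → 9
  7-6 → 1
  4-7 → D (borrow)
  7-C-1 → A (borrow)
  C-2-1 → 9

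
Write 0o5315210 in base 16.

Each octal digit is 3 bits: 5=101 3=011 1=001 5=101 2=010 1=001 0=000.
Group the bits into nibbles: 0001 0101 1001 1010 1000 1000 → 159A88.

0x159A88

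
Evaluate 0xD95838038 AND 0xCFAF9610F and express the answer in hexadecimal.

AND each hex digit independently (no carries):
  D&C=C, 9&F=9, 5&A=0, 8&F=8, 3&9=1, 8&6=0, 0&1=0, 3&0=0, 8&F=8

0xC90810008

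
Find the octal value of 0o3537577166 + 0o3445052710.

0o7204652076

Add column by column in base 8, right to left:
  6+0 = 6
  6+1 = 7
  1+7 = 0 carry 1
  7+2+1 = 2 carry 1
  7+5+1 = 5 carry 1
  5+0+1 = 6
  7+5 = 4 carry 1
  3+4+1 = 0 carry 1
  5+4+1 = 2 carry 1
  3+3+1 = 7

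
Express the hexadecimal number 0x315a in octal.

0o30532

Expand each hex digit to 4 bits: 3=0011 1=0001 5=0101 a=1010.
Group the bits in threes: 011 000 101 011 010 → 30532.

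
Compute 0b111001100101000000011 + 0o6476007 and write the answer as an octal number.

0b111001100101000000011 = 0o7145003 in octal.
Add column by column in base 8, right to left:
  3+7 = 2 carry 1
  0+0+1 = 1
  0+0 = 0
  5+6 = 3 carry 1
  4+7+1 = 4 carry 1
  1+4+1 = 6
  7+6 = 5 carry 1
  final carry 1

0o15643012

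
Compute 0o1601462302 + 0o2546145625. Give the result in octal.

0o4347630127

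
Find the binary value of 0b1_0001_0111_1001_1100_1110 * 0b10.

0b1000101111001110011100

Multiply each base-2 digit by 2, carrying:
  0×2 = 0 → write 0
  1×2 = 2 → write 0 carry 1
  1×2+1 = 3 → write 1 carry 1
  1×2+1 = 3 → write 1 carry 1
  0×2+1 = 1 → write 1
  0×2 = 0 → write 0
  1×2 = 2 → write 0 carry 1
  1×2+1 = 3 → write 1 carry 1
  1×2+1 = 3 → write 1 carry 1
  0×2+1 = 1 → write 1
  0×2 = 0 → write 0
  1×2 = 2 → write 0 carry 1
  1×2+1 = 3 → write 1 carry 1
  1×2+1 = 3 → write 1 carry 1
  1×2+1 = 3 → write 1 carry 1
  0×2+1 = 1 → write 1
  1×2 = 2 → write 0 carry 1
  0×2+1 = 1 → write 1
  0×2 = 0 → write 0
  0×2 = 0 → write 0
  1×2 = 2 → write 0 carry 1
  remaining carry: 1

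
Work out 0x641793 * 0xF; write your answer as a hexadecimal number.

0x5DD619D

Multiply each base-16 digit by 15, carrying:
  3×15 = 45 → write D carry 2
  9×15+2 = 137 → write 9 carry 8
  7×15+8 = 113 → write 1 carry 7
  1×15+7 = 22 → write 6 carry 1
  4×15+1 = 61 → write D carry 3
  6×15+3 = 93 → write D carry 5
  remaining carry: 5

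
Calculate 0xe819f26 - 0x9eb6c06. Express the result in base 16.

Subtract column by column in base 16:
  6-6 → 0
  2-0 → 2
  f-c → 3
  9-6 → 3
  1-b → 6 (borrow)
  8-e-1 → 9 (borrow)
  e-9-1 → 4

0x4963320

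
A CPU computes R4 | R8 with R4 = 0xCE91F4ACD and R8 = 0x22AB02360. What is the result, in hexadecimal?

OR each hex digit independently (no carries):
  C|2=E, E|2=E, 9|A=B, 1|B=B, F|0=F, 4|2=6, A|3=B, C|6=E, D|0=D

0xEEBBF6BED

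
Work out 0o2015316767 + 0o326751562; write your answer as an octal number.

0o2344270551

Add column by column in base 8, right to left:
  7+2 = 1 carry 1
  6+6+1 = 5 carry 1
  7+5+1 = 5 carry 1
  6+1+1 = 0 carry 1
  1+5+1 = 7
  3+7 = 2 carry 1
  5+6+1 = 4 carry 1
  1+2+1 = 4
  0+3 = 3
  2+0 = 2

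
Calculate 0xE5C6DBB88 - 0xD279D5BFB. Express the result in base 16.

0x134D05F8D

Subtract column by column in base 16:
  8-B → D (borrow)
  8-F-1 → 8 (borrow)
  B-B-1 → F (borrow)
  B-5-1 → 5
  D-D → 0
  6-9 → D (borrow)
  C-7-1 → 4
  5-2 → 3
  E-D → 1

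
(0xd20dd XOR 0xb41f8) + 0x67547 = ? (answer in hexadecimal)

First 0xd20dd XOR 0xb41f8 = 0x66125.
Add column by column in base 16, right to left:
  5+7 = c
  2+4 = 6
  1+5 = 6
  6+7 = d
  6+6 = c

0xcd66c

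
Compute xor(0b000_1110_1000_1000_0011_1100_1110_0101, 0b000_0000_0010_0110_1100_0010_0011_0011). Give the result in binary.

0b0001110101011101111111011010110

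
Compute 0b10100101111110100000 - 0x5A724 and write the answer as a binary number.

0b1001011100001111100

0x5A724 = 0b1011010011100100100 in binary.
Subtract column by column in base 2:
  0-0 → 0
  0-0 → 0
  0-1 → 1 (borrow)
  0-0-1 → 1 (borrow)
  0-0-1 → 1 (borrow)
  1-1-1 → 1 (borrow)
  0-0-1 → 1 (borrow)
  1-0-1 → 0
  1-1 → 0
  1-1 → 0
  1-1 → 0
  1-0 → 1
  1-0 → 1
  0-1 → 1 (borrow)
  1-0-1 → 0
  0-1 → 1 (borrow)
  0-1-1 → 0 (borrow)
  1-0-1 → 0
  0-1 → 1 (borrow)
  1-0-1 → 0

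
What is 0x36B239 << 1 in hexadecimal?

0x6D6472

1 bits is not a whole number of base-16 digits; in binary: 1101101011001000111001 << 1 = 11011010110010001110010.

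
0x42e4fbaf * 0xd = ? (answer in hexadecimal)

0x365a0c7e3

Multiply each base-16 digit by 13, carrying:
  f×13 = 195 → write 3 carry 12
  a×13+12 = 142 → write e carry 8
  b×13+8 = 151 → write 7 carry 9
  f×13+9 = 204 → write c carry 12
  4×13+12 = 64 → write 0 carry 4
  e×13+4 = 186 → write a carry 11
  2×13+11 = 37 → write 5 carry 2
  4×13+2 = 54 → write 6 carry 3
  remaining carry: 3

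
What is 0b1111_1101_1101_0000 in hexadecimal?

0xfdd0

Group the bits into nibbles: 1111 1101 1101 0000 → fdd0.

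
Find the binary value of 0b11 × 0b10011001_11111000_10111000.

0b1110011011110101000101000

Multiply each base-2 digit by 3, carrying:
  0×3 = 0 → write 0
  0×3 = 0 → write 0
  0×3 = 0 → write 0
  1×3 = 3 → write 1 carry 1
  1×3+1 = 4 → write 0 carry 2
  1×3+2 = 5 → write 1 carry 2
  0×3+2 = 2 → write 0 carry 1
  1×3+1 = 4 → write 0 carry 2
  0×3+2 = 2 → write 0 carry 1
  0×3+1 = 1 → write 1
  0×3 = 0 → write 0
  1×3 = 3 → write 1 carry 1
  1×3+1 = 4 → write 0 carry 2
  1×3+2 = 5 → write 1 carry 2
  1×3+2 = 5 → write 1 carry 2
  1×3+2 = 5 → write 1 carry 2
  1×3+2 = 5 → write 1 carry 2
  0×3+2 = 2 → write 0 carry 1
  0×3+1 = 1 → write 1
  1×3 = 3 → write 1 carry 1
  1×3+1 = 4 → write 0 carry 2
  0×3+2 = 2 → write 0 carry 1
  0×3+1 = 1 → write 1
  1×3 = 3 → write 1 carry 1
  remaining carry: 1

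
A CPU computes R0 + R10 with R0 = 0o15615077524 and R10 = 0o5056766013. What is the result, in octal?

Add column by column in base 8, right to left:
  4+3 = 7
  2+1 = 3
  5+0 = 5
  7+6 = 5 carry 1
  7+6+1 = 6 carry 1
  0+7+1 = 0 carry 1
  5+6+1 = 4 carry 1
  1+5+1 = 7
  6+0 = 6
  5+5 = 2 carry 1
  1+0+1 = 2

0o22674065537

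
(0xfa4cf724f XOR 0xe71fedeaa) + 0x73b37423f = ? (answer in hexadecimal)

First 0xfa4cf724f XOR 0xe71fedeaa = 0x1d531ace5.
Add column by column in base 16, right to left:
  5+f = 4 carry 1
  e+3+1 = 2 carry 1
  c+2+1 = f
  a+4 = e
  1+7 = 8
  3+3 = 6
  5+b = 0 carry 1
  d+3+1 = 1 carry 1
  1+7+1 = 9

0x91068ef24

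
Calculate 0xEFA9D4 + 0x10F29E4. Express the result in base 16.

Add column by column in base 16, right to left:
  4+4 = 8
  D+E = B carry 1
  9+9+1 = 3 carry 1
  A+2+1 = D
  F+F = E carry 1
  E+0+1 = F
  0+1 = 1

0x1FED3B8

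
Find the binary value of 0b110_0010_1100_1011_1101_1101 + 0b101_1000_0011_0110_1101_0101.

0b101110110000001010110010

Add column by column in base 2, right to left:
  1+1 = 0 carry 1
  0+0+1 = 1
  1+1 = 0 carry 1
  1+0+1 = 0 carry 1
  1+1+1 = 1 carry 1
  0+0+1 = 1
  1+1 = 0 carry 1
  1+1+1 = 1 carry 1
  1+0+1 = 0 carry 1
  1+1+1 = 1 carry 1
  0+1+1 = 0 carry 1
  1+0+1 = 0 carry 1
  0+1+1 = 0 carry 1
  0+1+1 = 0 carry 1
  1+0+1 = 0 carry 1
  1+0+1 = 0 carry 1
  0+0+1 = 1
  1+0 = 1
  0+0 = 0
  0+1 = 1
  0+1 = 1
  1+0 = 1
  1+1 = 0 carry 1
  final carry 1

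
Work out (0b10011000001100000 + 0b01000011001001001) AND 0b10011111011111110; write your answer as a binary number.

0b10011011010101000

Add column by column in base 2, right to left:
  0+1 = 1
  0+0 = 0
  0+0 = 0
  0+1 = 1
  0+0 = 0
  1+0 = 1
  1+1 = 0 carry 1
  0+0+1 = 1
  0+0 = 0
  0+1 = 1
  0+1 = 1
  0+0 = 0
  1+0 = 1
  1+0 = 1
  0+0 = 0
  0+1 = 1
  1+0 = 1
Sum = 0b11011011010101001; now AND with 0b10011111011111110:
  11011011010101001
& 10011111011111110
= 10011011010101000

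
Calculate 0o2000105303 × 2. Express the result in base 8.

Multiply each base-8 digit by 2, carrying:
  3×2 = 6 → write 6
  0×2 = 0 → write 0
  3×2 = 6 → write 6
  5×2 = 10 → write 2 carry 1
  0×2+1 = 1 → write 1
  1×2 = 2 → write 2
  0×2 = 0 → write 0
  0×2 = 0 → write 0
  0×2 = 0 → write 0
  2×2 = 4 → write 4

0o4000212606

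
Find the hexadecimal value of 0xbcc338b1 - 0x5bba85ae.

0x6108b303

Subtract column by column in base 16:
  1-e → 3 (borrow)
  b-a-1 → 0
  8-5 → 3
  3-8 → b (borrow)
  3-a-1 → 8 (borrow)
  c-b-1 → 0
  c-b → 1
  b-5 → 6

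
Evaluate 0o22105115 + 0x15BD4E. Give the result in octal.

0x15BD4E = 0o5336516 in octal.
Add column by column in base 8, right to left:
  5+6 = 3 carry 1
  1+1+1 = 3
  1+5 = 6
  5+6 = 3 carry 1
  0+3+1 = 4
  1+3 = 4
  2+5 = 7
  2+0 = 2

0o27443633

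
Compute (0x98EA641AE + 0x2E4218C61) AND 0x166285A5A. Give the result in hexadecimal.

0x62004A0A

Add column by column in base 16, right to left:
  E+1 = F
  A+6 = 0 carry 1
  1+C+1 = E
  4+8 = C
  6+1 = 7
  A+2 = C
  E+4 = 2 carry 1
  8+E+1 = 7 carry 1
  9+2+1 = C
Sum = 0xC72C7CE0F; now AND with 0x166285A5A:
  C&1=0, 7&6=6, 2&6=2, C&2=0, 7&8=0, C&5=4, E&A=A, 0&5=0, F&A=A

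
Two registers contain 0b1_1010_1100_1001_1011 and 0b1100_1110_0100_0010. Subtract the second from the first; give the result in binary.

0b1101111001011001

Subtract column by column in base 2:
  1-0 → 1
  1-1 → 0
  0-0 → 0
  1-0 → 1
  1-0 → 1
  0-0 → 0
  0-1 → 1 (borrow)
  1-0-1 → 0
  0-0 → 0
  0-1 → 1 (borrow)
  1-1-1 → 1 (borrow)
  1-1-1 → 1 (borrow)
  0-0-1 → 1 (borrow)
  1-0-1 → 0
  0-1 → 1 (borrow)
  1-1-1 → 1 (borrow)
  1-0-1 → 0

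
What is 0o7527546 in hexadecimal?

Each octal digit is 3 bits: 7=111 5=101 2=010 7=111 5=101 4=100 6=110.
Group the bits into nibbles: 0001 1110 1010 1111 0110 0110 → 1EAF66.

0x1EAF66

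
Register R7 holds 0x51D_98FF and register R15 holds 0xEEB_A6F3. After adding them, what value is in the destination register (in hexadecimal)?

Add column by column in base 16, right to left:
  F+3 = 2 carry 1
  F+F+1 = F carry 1
  8+6+1 = F
  9+A = 3 carry 1
  D+B+1 = 9 carry 1
  1+E+1 = 0 carry 1
  5+E+1 = 4 carry 1
  final carry 1

0x14093FF2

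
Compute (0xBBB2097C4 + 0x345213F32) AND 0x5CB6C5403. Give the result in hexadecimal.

0x500405402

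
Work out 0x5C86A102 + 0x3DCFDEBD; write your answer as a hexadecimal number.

0x9A567FBF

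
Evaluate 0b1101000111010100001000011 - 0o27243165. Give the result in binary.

0o27243165 = 0b10111010100011001110101 in binary.
Subtract column by column in base 2:
  1-1 → 0
  1-0 → 1
  0-1 → 1 (borrow)
  0-0-1 → 1 (borrow)
  0-1-1 → 0 (borrow)
  0-1-1 → 0 (borrow)
  1-1-1 → 1 (borrow)
  0-0-1 → 1 (borrow)
  0-0-1 → 1 (borrow)
  0-1-1 → 0 (borrow)
  0-1-1 → 0 (borrow)
  1-0-1 → 0
  0-0 → 0
  1-0 → 1
  0-1 → 1 (borrow)
  1-0-1 → 0
  1-1 → 0
  1-0 → 1
  0-1 → 1 (borrow)
  0-1-1 → 0 (borrow)
  0-1-1 → 0 (borrow)
  1-0-1 → 0
  0-1 → 1 (borrow)
  1-0-1 → 0
  1-0 → 1

0b1010001100110000111001110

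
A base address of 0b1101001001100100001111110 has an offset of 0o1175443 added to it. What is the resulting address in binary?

0b1101010011100001110100001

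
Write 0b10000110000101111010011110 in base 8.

Group the bits in threes: 010 000 110 000 101 111 010 011 110 → 206057236.

0o206057236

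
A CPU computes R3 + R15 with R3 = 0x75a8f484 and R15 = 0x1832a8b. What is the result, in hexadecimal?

0x772c1f0f

Add column by column in base 16, right to left:
  4+b = f
  8+8 = 0 carry 1
  4+a+1 = f
  f+2 = 1 carry 1
  8+3+1 = c
  a+8 = 2 carry 1
  5+1+1 = 7
  7+0 = 7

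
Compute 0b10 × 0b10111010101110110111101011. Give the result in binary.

0b101110101011101101111010110

Multiply each base-2 digit by 2, carrying:
  1×2 = 2 → write 0 carry 1
  1×2+1 = 3 → write 1 carry 1
  0×2+1 = 1 → write 1
  1×2 = 2 → write 0 carry 1
  0×2+1 = 1 → write 1
  1×2 = 2 → write 0 carry 1
  1×2+1 = 3 → write 1 carry 1
  1×2+1 = 3 → write 1 carry 1
  1×2+1 = 3 → write 1 carry 1
  0×2+1 = 1 → write 1
  1×2 = 2 → write 0 carry 1
  1×2+1 = 3 → write 1 carry 1
  0×2+1 = 1 → write 1
  1×2 = 2 → write 0 carry 1
  1×2+1 = 3 → write 1 carry 1
  1×2+1 = 3 → write 1 carry 1
  0×2+1 = 1 → write 1
  1×2 = 2 → write 0 carry 1
  0×2+1 = 1 → write 1
  1×2 = 2 → write 0 carry 1
  0×2+1 = 1 → write 1
  1×2 = 2 → write 0 carry 1
  1×2+1 = 3 → write 1 carry 1
  1×2+1 = 3 → write 1 carry 1
  0×2+1 = 1 → write 1
  1×2 = 2 → write 0 carry 1
  remaining carry: 1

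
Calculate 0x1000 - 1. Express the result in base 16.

0xFFF

The trailing 3 digits are 0, so subtracting 1 borrows through: they become F and the next digit up decrements.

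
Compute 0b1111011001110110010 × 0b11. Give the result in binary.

Multiply each base-2 digit by 3, carrying:
  0×3 = 0 → write 0
  1×3 = 3 → write 1 carry 1
  0×3+1 = 1 → write 1
  0×3 = 0 → write 0
  1×3 = 3 → write 1 carry 1
  1×3+1 = 4 → write 0 carry 2
  0×3+2 = 2 → write 0 carry 1
  1×3+1 = 4 → write 0 carry 2
  1×3+2 = 5 → write 1 carry 2
  1×3+2 = 5 → write 1 carry 2
  0×3+2 = 2 → write 0 carry 1
  0×3+1 = 1 → write 1
  1×3 = 3 → write 1 carry 1
  1×3+1 = 4 → write 0 carry 2
  0×3+2 = 2 → write 0 carry 1
  1×3+1 = 4 → write 0 carry 2
  1×3+2 = 5 → write 1 carry 2
  1×3+2 = 5 → write 1 carry 2
  1×3+2 = 5 → write 1 carry 2
  remaining carry: 10

0b101110001101100010110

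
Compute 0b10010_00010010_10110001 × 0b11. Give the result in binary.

0b1101100011100000010011

Multiply each base-2 digit by 3, carrying:
  1×3 = 3 → write 1 carry 1
  0×3+1 = 1 → write 1
  0×3 = 0 → write 0
  0×3 = 0 → write 0
  1×3 = 3 → write 1 carry 1
  1×3+1 = 4 → write 0 carry 2
  0×3+2 = 2 → write 0 carry 1
  1×3+1 = 4 → write 0 carry 2
  0×3+2 = 2 → write 0 carry 1
  1×3+1 = 4 → write 0 carry 2
  0×3+2 = 2 → write 0 carry 1
  0×3+1 = 1 → write 1
  1×3 = 3 → write 1 carry 1
  0×3+1 = 1 → write 1
  0×3 = 0 → write 0
  0×3 = 0 → write 0
  0×3 = 0 → write 0
  1×3 = 3 → write 1 carry 1
  0×3+1 = 1 → write 1
  0×3 = 0 → write 0
  1×3 = 3 → write 1 carry 1
  remaining carry: 1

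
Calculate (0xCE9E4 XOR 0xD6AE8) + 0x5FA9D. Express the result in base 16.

First 0xCE9E4 XOR 0xD6AE8 = 0x1830C.
Add column by column in base 16, right to left:
  C+D = 9 carry 1
  0+9+1 = A
  3+A = D
  8+F = 7 carry 1
  1+5+1 = 7

0x77DA9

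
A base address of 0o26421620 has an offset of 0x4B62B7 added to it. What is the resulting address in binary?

0b101001011000011001000111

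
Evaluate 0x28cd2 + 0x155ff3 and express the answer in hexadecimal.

Add column by column in base 16, right to left:
  2+3 = 5
  d+f = c carry 1
  c+f+1 = c carry 1
  8+5+1 = e
  2+5 = 7
  0+1 = 1

0x17ecc5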